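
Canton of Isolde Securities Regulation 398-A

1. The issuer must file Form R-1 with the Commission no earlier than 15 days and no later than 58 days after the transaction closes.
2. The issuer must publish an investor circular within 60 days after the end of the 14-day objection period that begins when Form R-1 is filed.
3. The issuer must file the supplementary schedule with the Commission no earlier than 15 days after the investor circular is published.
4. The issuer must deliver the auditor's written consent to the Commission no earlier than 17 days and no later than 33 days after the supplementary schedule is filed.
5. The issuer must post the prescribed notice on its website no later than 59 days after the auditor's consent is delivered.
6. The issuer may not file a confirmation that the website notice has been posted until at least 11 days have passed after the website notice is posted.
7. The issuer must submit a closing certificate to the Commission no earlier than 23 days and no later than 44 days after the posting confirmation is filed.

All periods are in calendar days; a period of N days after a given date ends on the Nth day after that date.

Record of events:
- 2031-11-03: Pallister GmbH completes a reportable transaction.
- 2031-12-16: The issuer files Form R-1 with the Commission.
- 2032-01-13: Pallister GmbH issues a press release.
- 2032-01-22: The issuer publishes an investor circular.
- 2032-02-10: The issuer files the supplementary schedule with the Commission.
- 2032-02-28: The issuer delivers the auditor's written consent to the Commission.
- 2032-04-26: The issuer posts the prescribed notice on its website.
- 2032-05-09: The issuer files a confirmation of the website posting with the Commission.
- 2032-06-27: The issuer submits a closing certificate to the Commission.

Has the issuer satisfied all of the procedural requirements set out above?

No

(1) the permitted window runs from 2031-11-03 + 15 = 2031-11-18 to 2031-11-03 + 58 = 2031-12-31; done 2031-12-16, which is between those dates.
(2) due by 2031-12-30 + 60 days = 2032-02-28; completed 2032-01-22, before the deadline.
(3) permitted from 2032-01-22 + 15 days = 2032-02-06 onward; 2032-02-10 is on or after that date.
(4) the permitted window runs from 2032-02-10 + 17 = 2032-02-27 to 2032-02-10 + 33 = 2032-03-14; done 2032-02-28, which is between those dates.
(5) due by 2032-02-28 + 59 days = 2032-04-27; completed 2032-04-26, before the deadline.
(6) permitted from 2032-04-26 + 11 days = 2032-05-07 onward; done 2032-05-09, after the minimum wait.
(7) the permitted window runs from 2032-05-09 + 23 = 2032-06-01 to 2032-05-09 + 44 = 2032-06-22; 2032-06-27 is 5 days past the end of the window.
The analysis stops there.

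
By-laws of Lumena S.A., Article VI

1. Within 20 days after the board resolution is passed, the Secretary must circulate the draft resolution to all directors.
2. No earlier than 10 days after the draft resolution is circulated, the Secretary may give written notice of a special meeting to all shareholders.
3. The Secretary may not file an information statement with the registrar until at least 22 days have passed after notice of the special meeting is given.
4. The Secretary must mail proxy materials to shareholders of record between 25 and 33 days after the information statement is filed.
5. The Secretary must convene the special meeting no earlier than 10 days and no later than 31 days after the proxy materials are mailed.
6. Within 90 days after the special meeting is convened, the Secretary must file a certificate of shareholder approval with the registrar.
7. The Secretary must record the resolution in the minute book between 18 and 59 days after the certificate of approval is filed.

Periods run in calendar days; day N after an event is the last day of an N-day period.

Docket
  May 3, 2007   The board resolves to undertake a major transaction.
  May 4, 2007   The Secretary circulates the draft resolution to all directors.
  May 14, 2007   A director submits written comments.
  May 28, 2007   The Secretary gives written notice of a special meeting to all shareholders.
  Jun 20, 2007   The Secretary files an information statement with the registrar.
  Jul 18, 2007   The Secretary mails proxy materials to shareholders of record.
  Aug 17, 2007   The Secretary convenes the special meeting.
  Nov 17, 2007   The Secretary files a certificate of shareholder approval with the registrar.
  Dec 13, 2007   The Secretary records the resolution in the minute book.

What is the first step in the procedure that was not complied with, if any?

Step 6

Step 1 — counting 20 days from May 3, 2007 (when the board resolution is passed) gives a deadline of May 23, 2007; done May 4, 2007 — timely.
Step 2 — must wait 10 days from May 4, 2007 (when the draft resolution is circulated), so not before May 14, 2007; May 28, 2007 is on or after that date.
Step 3 — must wait 22 days from May 28, 2007 (when notice of the special meeting is given), so not before Jun 19, 2007; done Jun 20, 2007 — permitted.
Step 4 — 25 and 33 days from Jun 20, 2007 (when the information statement is filed) are Jul 15, 2007 and Jul 23, 2007 respectively; Jul 18, 2007 falls inside that range.
Step 5 — 10 and 31 days from Jul 18, 2007 (when the proxy materials are mailed) are Jul 28, 2007 and Aug 18, 2007 respectively; Aug 17, 2007 falls inside that range.
Step 6 — counting 90 days from Aug 17, 2007 (when the special meeting is convened) gives a deadline of Nov 15, 2007; not done until Nov 17, 2007, 2 days after the deadline.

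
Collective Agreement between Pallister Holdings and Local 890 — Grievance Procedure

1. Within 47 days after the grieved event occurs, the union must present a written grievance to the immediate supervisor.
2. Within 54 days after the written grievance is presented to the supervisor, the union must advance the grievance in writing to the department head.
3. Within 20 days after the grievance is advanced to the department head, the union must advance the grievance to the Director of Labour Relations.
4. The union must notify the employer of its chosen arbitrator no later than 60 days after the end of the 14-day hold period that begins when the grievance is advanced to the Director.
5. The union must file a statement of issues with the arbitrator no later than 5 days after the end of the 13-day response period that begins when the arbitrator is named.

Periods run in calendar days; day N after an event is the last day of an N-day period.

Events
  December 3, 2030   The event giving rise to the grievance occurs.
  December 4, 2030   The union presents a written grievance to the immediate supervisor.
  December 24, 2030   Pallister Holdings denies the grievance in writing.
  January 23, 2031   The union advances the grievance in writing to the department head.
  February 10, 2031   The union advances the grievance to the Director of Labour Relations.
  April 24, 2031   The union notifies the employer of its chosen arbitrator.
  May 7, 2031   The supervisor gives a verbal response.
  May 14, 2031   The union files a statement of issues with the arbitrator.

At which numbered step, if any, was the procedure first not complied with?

Step 5

Step 1 — counting 47 days from December 3, 2030 (when the grieved event occurs) gives a deadline of January 19, 2031; done December 4, 2030 — timely.
Step 2 — counting 54 days from December 4, 2030 (when the written grievance is presented to the supervisor) gives a deadline of January 27, 2031; completed January 23, 2031, before the deadline.
Step 3 — counting 20 days from January 23, 2031 (when the grievance is advanced to the department head) gives a deadline of February 12, 2031; February 10, 2031 is within that limit.
Step 4 — counting 60 days from February 24, 2031 (end of the 14-day hold period, which began when the grievance is advanced to the Director on February 10, 2031) gives a deadline of April 25, 2031; April 24, 2031 is within that limit.
Step 5 — counting 5 days from May 7, 2031 (end of the 13-day response period, which began when the arbitrator is named on April 24, 2031) gives a deadline of May 12, 2031; May 14, 2031 misses that deadline by 2 days.
The procedure was therefore not followed at step 5.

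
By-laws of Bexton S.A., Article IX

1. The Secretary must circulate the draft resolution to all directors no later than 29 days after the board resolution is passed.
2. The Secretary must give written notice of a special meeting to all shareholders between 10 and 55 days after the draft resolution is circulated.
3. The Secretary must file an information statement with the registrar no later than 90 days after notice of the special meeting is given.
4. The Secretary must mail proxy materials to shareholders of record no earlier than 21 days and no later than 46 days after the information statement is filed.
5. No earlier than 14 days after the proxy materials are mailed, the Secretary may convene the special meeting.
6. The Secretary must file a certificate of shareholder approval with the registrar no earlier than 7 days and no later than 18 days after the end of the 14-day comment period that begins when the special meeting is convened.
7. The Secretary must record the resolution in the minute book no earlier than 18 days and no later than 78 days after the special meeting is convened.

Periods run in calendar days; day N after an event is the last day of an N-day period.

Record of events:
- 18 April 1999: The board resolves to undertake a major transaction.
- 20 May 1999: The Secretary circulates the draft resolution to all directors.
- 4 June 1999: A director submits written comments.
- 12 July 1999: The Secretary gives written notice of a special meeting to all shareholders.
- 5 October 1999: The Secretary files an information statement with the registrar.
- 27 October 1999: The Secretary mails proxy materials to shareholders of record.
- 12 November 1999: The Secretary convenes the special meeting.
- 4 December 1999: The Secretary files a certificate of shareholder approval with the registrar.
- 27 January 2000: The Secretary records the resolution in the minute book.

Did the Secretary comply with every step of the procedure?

No

(1) due by 18 April 1999 + 29 days = 17 May 1999; 20 May 1999 misses that deadline by 3 days.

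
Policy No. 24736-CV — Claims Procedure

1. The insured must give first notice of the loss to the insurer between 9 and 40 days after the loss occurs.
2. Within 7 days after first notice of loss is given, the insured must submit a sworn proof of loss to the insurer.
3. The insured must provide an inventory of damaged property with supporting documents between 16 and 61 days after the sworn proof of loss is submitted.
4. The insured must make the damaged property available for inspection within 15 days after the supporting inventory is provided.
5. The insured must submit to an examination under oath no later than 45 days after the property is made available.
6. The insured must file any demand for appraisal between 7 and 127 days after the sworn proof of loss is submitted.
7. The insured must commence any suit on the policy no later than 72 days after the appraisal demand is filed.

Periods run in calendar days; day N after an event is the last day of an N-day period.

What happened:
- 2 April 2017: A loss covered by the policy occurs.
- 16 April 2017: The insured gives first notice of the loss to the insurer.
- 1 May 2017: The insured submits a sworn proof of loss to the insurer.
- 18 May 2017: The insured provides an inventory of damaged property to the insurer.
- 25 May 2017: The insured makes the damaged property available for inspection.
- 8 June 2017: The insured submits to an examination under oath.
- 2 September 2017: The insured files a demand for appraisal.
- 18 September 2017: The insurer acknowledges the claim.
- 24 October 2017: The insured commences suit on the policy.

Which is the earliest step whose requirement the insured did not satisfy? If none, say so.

Step 1: the window is 9–40 days after 2 April 2017 (when the loss occurs), so 11 April 2017 through 12 May 2017; 16 April 2017 falls inside that range.
Step 2: 7 days after 16 April 2017 (when first notice of loss is given) is 23 April 2017; done 1 May 2017 — 8 days late.
That is the first point of non-compliance.

Step 2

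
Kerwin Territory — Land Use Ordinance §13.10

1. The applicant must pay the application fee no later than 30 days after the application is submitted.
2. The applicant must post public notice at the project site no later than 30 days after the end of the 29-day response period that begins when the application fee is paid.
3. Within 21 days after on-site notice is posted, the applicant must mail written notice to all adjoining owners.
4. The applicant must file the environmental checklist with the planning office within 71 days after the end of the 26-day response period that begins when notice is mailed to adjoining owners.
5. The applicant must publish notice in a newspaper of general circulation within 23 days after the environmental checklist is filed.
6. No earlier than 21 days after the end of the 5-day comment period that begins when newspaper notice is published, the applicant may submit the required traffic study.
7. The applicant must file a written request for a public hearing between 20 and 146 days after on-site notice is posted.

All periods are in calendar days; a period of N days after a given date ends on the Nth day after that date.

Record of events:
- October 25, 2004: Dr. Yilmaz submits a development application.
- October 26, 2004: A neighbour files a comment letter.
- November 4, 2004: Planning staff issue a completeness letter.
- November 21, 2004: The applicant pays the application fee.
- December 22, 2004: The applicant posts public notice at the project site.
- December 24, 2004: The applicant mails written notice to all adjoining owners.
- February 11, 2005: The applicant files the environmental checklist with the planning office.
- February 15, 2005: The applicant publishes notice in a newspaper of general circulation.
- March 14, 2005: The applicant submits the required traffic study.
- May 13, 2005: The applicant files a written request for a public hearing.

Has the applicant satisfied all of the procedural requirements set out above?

Step 1 — counting 30 days from October 25, 2004 (when the application is submitted) gives a deadline of November 24, 2004; completed November 21, 2004, before the deadline.
Step 2 — counting 30 days from December 20, 2004 (end of the 29-day response period, which began when the application fee is paid on November 21, 2004) gives a deadline of January 19, 2005; completed December 22, 2004, before the deadline.
Step 3 — counting 21 days from December 22, 2004 (when on-site notice is posted) gives a deadline of January 12, 2005; December 24, 2004 is within that limit.
Step 4 — counting 71 days from January 19, 2005 (end of the 26-day response period, which began when notice is mailed to adjoining owners on December 24, 2004) gives a deadline of March 31, 2005; done February 11, 2005 — timely.
Step 5 — counting 23 days from February 11, 2005 (when the environmental checklist is filed) gives a deadline of March 6, 2005; completed February 15, 2005, before the deadline.
Step 6 — must wait 21 days from February 20, 2005 (end of the 5-day comment period, which began when newspaper notice is published on February 15, 2005), so not before March 13, 2005; done March 14, 2005, after the minimum wait.
Step 7 — 20 and 146 days from December 22, 2004 (when on-site notice is posted) are January 11, 2005 and May 17, 2005 respectively; done May 13, 2005, which is between those dates.

Yes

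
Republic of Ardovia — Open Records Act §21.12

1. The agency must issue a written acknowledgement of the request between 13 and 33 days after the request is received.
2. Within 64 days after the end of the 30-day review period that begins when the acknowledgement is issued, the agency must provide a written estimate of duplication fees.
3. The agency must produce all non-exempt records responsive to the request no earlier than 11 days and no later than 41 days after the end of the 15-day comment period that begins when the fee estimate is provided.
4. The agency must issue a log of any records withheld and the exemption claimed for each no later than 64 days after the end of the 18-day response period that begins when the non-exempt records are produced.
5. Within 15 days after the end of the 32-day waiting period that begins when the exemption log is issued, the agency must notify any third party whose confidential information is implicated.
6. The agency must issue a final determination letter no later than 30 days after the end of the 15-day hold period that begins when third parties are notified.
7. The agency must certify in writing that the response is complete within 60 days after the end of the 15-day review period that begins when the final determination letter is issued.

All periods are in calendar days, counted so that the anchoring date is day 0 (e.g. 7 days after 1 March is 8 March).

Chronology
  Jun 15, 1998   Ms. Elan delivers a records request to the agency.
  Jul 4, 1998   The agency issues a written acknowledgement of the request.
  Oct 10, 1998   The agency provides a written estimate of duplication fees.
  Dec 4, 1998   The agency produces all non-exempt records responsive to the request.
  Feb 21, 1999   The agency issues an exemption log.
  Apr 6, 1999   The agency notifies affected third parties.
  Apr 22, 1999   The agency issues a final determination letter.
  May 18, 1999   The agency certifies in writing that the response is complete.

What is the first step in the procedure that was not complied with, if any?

Step 2

(1) the permitted window runs from Jun 15, 1998 + 13 = Jun 28, 1998 to Jun 15, 1998 + 33 = Jul 18, 1998; Jul 4, 1998 falls inside that range.
(2) due by Aug 3, 1998 + 64 days = Oct 6, 1998; not done until Oct 10, 1998, 4 days after the deadline.
The analysis stops there.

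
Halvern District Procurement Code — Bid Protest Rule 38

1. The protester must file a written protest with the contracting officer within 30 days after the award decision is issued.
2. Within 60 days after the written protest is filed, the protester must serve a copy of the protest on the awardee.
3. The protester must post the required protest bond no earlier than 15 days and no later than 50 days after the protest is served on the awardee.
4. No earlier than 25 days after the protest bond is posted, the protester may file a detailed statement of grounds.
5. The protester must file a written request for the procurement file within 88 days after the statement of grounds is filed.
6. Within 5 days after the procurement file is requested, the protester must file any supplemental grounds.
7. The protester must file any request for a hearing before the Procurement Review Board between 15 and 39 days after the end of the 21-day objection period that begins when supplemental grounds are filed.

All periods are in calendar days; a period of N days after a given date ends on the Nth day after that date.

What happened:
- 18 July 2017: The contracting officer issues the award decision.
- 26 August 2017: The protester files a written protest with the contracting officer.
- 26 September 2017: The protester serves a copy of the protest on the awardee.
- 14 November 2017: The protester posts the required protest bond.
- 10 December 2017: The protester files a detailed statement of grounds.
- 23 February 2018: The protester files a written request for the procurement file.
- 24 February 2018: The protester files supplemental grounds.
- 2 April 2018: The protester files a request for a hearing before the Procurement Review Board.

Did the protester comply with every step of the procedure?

No

Step 1: 30 days after 18 July 2017 (when the award decision is issued) is 17 August 2017; not done until 26 August 2017, 9 days after the deadline.
No need to go further; step 1 was not satisfied.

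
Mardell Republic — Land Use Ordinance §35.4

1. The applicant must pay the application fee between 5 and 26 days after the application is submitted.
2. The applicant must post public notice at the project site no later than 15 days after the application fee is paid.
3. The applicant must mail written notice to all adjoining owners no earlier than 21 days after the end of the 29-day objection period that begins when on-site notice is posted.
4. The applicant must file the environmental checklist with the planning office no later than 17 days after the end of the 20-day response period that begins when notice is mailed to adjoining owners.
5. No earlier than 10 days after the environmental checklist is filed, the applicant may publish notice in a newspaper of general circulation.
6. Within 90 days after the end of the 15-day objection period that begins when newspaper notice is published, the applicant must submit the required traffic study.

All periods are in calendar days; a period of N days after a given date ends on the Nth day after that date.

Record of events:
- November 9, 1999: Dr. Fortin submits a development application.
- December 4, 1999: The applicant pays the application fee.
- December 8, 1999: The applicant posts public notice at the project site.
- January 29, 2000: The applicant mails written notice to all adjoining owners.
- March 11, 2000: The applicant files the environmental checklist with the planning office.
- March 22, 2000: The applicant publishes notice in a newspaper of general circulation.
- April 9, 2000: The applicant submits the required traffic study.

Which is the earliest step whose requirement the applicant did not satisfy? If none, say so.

Step 4

Step 1 — 5 and 26 days from November 9, 1999 (when the application is submitted) are November 14, 1999 and December 5, 1999 respectively; done December 4, 1999, which is between those dates.
Step 2 — counting 15 days from December 4, 1999 (when the application fee is paid) gives a deadline of December 19, 1999; done December 8, 1999 — timely.
Step 3 — must wait 21 days from January 6, 2000 (end of the 29-day objection period, which began when on-site notice is posted on December 8, 1999), so not before January 27, 2000; done January 29, 2000, after the minimum wait.
Step 4 — counting 17 days from February 18, 2000 (end of the 20-day response period, which began when notice is mailed to adjoining owners on January 29, 2000) gives a deadline of March 6, 2000; not done until March 11, 2000, 5 days after the deadline.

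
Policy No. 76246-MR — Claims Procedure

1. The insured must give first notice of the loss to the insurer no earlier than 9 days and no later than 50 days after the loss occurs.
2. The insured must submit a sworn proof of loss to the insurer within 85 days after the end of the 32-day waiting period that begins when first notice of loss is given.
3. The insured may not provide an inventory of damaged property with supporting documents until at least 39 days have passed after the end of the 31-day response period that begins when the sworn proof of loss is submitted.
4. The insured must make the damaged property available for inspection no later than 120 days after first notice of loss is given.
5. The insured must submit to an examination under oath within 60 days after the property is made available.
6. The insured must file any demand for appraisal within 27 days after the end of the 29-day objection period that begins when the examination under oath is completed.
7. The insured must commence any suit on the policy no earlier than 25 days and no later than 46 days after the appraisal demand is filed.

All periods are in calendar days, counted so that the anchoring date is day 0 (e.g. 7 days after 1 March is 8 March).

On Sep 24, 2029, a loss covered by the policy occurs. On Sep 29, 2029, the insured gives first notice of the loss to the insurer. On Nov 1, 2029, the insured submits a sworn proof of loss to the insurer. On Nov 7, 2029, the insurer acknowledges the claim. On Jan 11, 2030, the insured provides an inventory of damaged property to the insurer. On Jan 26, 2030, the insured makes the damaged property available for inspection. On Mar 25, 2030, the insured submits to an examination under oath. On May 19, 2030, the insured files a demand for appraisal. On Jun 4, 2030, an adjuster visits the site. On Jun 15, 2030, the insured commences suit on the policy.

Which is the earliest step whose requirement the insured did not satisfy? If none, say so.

Step 1

(1) the permitted window runs from Sep 24, 2029 + 9 = Oct 3, 2029 to Sep 24, 2029 + 50 = Nov 13, 2029; Sep 29, 2029 is 4 days too early.
No need to go further; step 1 was not satisfied.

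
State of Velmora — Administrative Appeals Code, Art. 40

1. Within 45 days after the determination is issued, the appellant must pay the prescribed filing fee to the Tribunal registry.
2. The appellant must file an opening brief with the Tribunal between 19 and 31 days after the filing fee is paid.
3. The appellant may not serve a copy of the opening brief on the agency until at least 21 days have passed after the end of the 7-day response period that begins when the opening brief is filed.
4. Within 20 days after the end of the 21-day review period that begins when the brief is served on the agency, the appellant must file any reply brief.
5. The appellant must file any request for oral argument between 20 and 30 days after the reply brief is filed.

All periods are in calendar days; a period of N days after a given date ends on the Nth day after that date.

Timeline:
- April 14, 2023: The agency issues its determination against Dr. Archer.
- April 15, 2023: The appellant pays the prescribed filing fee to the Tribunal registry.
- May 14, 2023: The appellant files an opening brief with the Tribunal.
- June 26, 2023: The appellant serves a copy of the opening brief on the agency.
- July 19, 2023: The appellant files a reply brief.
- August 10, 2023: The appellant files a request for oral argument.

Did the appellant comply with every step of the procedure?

Step 1: 45 days after April 14, 2023 (when the determination is issued) is May 29, 2023; done April 15, 2023 — timely.
Step 2: the window is 19–31 days after April 15, 2023 (when the filing fee is paid), so May 4, 2023 through May 16, 2023; done May 14, 2023, which is between those dates.
Step 3: the earliest permitted date is 21 days after May 21, 2023 (end of the 7-day response period, which began when the opening brief is filed on May 14, 2023), i.e. June 11, 2023; June 26, 2023 is on or after that date.
Step 4: 20 days after July 17, 2023 (end of the 21-day review period, which began when the brief is served on the agency on June 26, 2023) is August 6, 2023; completed July 19, 2023, before the deadline.
Step 5: the window is 20–30 days after July 19, 2023 (when the reply brief is filed), so August 8, 2023 through August 18, 2023; done August 10, 2023 — within the window.

Yes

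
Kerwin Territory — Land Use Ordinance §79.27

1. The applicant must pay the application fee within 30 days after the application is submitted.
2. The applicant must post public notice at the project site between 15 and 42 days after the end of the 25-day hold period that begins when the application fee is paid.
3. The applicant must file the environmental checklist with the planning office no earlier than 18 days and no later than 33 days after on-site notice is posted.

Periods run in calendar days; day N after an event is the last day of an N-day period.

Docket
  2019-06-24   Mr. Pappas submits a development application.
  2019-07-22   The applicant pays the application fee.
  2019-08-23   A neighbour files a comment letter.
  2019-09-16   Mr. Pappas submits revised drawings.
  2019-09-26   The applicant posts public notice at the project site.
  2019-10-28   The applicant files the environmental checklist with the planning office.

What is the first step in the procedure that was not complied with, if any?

(1) due by 2019-06-24 + 30 days = 2019-07-24; 2019-07-22 is within that limit.
(2) the permitted window runs from 2019-08-16 + 15 = 2019-08-31 to 2019-08-16 + 42 = 2019-09-27; done 2019-09-26 — within the window.
(3) the permitted window runs from 2019-09-26 + 18 = 2019-10-14 to 2019-09-26 + 33 = 2019-10-29; 2019-10-28 falls inside that range.

None — every step was satisfied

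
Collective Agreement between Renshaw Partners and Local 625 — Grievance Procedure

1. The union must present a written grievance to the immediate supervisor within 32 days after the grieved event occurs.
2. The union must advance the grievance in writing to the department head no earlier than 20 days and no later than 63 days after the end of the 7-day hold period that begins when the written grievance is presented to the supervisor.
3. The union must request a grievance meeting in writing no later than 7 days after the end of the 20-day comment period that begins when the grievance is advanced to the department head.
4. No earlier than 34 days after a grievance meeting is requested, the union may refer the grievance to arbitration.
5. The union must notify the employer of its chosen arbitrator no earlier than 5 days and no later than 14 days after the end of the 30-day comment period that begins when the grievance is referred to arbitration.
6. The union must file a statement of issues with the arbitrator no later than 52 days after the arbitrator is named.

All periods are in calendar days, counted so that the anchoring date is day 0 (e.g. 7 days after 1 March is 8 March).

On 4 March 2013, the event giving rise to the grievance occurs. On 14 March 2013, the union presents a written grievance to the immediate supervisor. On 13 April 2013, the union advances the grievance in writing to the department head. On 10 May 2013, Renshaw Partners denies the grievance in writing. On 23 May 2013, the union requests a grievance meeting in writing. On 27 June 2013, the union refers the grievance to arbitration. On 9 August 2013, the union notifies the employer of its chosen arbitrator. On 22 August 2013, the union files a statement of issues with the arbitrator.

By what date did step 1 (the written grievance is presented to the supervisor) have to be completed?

5 April 2013

Step 1 runs from 4 March 2013, when the grieved event occurs. 32 days after 4 March 2013 is 5 April 2013.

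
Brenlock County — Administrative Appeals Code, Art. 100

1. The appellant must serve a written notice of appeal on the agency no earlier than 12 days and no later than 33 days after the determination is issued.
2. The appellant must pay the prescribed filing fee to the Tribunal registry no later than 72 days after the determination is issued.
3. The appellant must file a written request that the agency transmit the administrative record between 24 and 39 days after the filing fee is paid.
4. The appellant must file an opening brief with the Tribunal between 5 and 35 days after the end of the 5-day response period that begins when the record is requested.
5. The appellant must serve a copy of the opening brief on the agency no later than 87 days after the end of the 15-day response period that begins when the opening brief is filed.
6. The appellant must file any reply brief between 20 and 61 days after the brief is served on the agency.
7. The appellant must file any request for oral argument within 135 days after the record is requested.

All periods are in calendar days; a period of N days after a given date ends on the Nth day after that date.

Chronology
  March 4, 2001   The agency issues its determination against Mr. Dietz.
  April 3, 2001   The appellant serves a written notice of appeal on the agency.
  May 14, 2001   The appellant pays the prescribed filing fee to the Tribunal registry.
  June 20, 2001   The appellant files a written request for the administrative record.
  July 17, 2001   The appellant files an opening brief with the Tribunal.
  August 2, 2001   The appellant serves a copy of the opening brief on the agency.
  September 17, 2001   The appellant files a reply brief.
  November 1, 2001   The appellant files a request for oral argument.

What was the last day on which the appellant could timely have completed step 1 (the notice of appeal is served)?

April 6, 2001

Step 1 runs from March 4, 2001, when the determination is issued. The window is 12–33 days after March 4, 2001; it closes on April 6, 2001.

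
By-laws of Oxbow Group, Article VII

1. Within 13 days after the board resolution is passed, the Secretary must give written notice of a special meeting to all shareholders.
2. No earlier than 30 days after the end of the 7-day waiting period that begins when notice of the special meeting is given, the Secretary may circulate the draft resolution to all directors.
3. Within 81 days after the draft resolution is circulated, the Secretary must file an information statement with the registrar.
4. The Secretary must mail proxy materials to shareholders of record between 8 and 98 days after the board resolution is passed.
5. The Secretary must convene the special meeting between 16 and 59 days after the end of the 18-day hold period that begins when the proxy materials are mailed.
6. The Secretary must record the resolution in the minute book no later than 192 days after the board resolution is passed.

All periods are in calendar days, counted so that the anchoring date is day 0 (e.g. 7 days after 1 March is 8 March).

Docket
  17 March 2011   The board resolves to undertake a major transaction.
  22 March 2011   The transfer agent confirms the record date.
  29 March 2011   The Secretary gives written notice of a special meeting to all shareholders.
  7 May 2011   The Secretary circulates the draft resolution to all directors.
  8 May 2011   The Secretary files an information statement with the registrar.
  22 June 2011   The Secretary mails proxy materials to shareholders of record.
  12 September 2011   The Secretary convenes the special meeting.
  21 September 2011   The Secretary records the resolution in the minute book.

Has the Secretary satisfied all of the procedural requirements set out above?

Step 1: 13 days after 17 March 2011 (when the board resolution is passed) is 30 March 2011; done 29 March 2011 — timely.
Step 2: the earliest permitted date is 30 days after 5 April 2011 (end of the 7-day waiting period, which began when notice of the special meeting is given on 29 March 2011), i.e. 5 May 2011; done 7 May 2011 — permitted.
Step 3: 81 days after 7 May 2011 (when the draft resolution is circulated) is 27 July 2011; done 8 May 2011 — timely.
Step 4: the window is 8–98 days after 17 March 2011 (when the board resolution is passed), so 25 March 2011 through 23 June 2011; 22 June 2011 falls inside that range.
Step 5: the window is 16–59 days after 10 July 2011 (end of the 18-day hold period, which began when the proxy materials are mailed on 22 June 2011), so 26 July 2011 through 7 September 2011; done 12 September 2011 — 5 days after the window closed.

No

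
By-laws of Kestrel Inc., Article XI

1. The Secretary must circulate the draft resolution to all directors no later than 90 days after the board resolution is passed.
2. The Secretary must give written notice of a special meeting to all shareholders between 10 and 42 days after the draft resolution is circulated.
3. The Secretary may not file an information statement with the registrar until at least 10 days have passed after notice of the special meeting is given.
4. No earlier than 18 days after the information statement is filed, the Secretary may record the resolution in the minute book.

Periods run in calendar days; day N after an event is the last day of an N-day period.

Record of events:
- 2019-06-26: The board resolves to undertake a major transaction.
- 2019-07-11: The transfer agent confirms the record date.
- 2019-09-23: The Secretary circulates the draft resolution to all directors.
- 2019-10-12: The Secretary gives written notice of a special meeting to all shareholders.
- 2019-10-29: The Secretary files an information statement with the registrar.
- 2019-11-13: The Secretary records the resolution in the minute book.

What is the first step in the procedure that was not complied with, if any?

Step 4

Step 1: 90 days after 2019-06-26 (when the board resolution is passed) is 2019-09-24; done 2019-09-23 — timely.
Step 2: the window is 10–42 days after 2019-09-23 (when the draft resolution is circulated), so 2019-10-03 through 2019-11-04; 2019-10-12 falls inside that range.
Step 3: the earliest permitted date is 10 days after 2019-10-12 (when notice of the special meeting is given), i.e. 2019-10-22; done 2019-10-29 — permitted.
Step 4: the earliest permitted date is 18 days after 2019-10-29 (when the information statement is filed), i.e. 2019-11-16; done 2019-11-13 — 3 days too early.
Later steps need not be reached.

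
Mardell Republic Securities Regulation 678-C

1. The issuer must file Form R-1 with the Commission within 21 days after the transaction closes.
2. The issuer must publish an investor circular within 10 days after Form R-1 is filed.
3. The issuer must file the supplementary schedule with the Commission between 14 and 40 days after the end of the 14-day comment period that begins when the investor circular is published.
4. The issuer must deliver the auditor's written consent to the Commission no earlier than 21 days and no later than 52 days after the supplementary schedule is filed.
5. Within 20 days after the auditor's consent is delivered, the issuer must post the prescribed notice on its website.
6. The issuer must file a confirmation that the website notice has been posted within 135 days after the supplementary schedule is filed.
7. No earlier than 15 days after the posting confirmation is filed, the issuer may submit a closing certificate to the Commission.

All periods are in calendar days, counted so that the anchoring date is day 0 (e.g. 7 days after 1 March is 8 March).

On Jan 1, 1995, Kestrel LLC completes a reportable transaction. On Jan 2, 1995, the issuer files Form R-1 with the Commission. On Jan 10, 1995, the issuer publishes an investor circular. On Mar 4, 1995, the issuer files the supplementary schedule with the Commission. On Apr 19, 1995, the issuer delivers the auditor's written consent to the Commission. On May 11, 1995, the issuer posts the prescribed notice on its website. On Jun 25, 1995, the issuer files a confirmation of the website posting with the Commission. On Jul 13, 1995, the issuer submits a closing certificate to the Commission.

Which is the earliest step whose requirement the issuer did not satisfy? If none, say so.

Step 5

(1) due by Jan 1, 1995 + 21 days = Jan 22, 1995; Jan 2, 1995 is within that limit.
(2) due by Jan 2, 1995 + 10 days = Jan 12, 1995; Jan 10, 1995 is within that limit.
(3) the permitted window runs from Jan 24, 1995 + 14 = Feb 7, 1995 to Jan 24, 1995 + 40 = Mar 5, 1995; Mar 4, 1995 falls inside that range.
(4) the permitted window runs from Mar 4, 1995 + 21 = Mar 25, 1995 to Mar 4, 1995 + 52 = Apr 25, 1995; done Apr 19, 1995 — within the window.
(5) due by Apr 19, 1995 + 20 days = May 9, 1995; not done until May 11, 1995, 2 days after the deadline.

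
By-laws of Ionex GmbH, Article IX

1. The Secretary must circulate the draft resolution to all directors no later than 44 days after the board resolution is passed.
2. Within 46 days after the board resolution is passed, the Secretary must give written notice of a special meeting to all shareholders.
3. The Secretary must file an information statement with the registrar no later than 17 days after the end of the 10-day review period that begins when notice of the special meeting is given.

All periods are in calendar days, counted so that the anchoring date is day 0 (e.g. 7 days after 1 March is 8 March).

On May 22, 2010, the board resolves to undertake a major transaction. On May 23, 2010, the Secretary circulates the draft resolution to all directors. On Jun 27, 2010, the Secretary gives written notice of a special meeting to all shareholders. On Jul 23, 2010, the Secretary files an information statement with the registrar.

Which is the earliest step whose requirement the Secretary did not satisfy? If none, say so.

(1) due by May 22, 2010 + 44 days = Jul 5, 2010; May 23, 2010 is within that limit.
(2) due by May 22, 2010 + 46 days = Jul 7, 2010; completed Jun 27, 2010, before the deadline.
(3) due by Jul 7, 2010 + 17 days = Jul 24, 2010; Jul 23, 2010 is within that limit.

None — every step was satisfied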